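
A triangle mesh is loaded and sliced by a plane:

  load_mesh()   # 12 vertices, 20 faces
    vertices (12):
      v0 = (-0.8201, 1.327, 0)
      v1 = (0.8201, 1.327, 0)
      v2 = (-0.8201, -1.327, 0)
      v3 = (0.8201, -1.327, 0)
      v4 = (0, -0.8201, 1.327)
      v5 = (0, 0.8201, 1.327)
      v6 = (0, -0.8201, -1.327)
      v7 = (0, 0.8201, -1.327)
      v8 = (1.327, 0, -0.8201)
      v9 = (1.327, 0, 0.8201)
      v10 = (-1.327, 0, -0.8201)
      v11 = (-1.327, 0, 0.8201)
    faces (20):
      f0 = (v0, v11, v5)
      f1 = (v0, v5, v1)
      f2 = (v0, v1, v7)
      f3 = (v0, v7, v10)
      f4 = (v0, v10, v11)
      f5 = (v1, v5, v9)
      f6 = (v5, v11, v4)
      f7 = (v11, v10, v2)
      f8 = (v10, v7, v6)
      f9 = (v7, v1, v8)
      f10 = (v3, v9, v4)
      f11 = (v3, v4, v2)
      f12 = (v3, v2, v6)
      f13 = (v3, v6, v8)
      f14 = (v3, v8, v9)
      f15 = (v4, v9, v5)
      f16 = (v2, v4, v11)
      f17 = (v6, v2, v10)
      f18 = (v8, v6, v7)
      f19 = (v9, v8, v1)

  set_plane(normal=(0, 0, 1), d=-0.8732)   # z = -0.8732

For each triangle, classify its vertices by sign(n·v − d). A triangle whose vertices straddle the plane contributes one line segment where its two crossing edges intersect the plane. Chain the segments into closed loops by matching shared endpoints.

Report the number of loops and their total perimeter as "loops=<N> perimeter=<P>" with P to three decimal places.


Straddling triangles (8 of 20):
  (v0,v1,v7) [++-] → (0.280453, 0.993447, -0.8732)–(-0.280453, 0.993447, -0.8732)  len=0.5609
  (v0,v7,v10) [+-+] → (-0.280453, 0.993447, -0.8732)–(-1.18799, 0.0859091, -0.8732)  len=1.2835
  (v10,v7,v6) [+--] → (-1.18799, 0.0859091, -0.8732)–(-1.18799, -0.0859091, -0.8732)  len=0.1718
  (v7,v1,v8) [-++] → (0.280453, 0.993447, -0.8732)–(1.18799, 0.0859091, -0.8732)  len=1.2835
  (v3,v2,v6) [++-] → (-0.280453, -0.993447, -0.8732)–(0.280453, -0.993447, -0.8732)  len=0.5609
  (v3,v6,v8) [+-+] → (0.280453, -0.993447, -0.8732)–(1.18799, -0.0859091, -0.8732)  len=1.2835
  (v6,v2,v10) [-++] → (-0.280453, -0.993447, -0.8732)–(-1.18799, -0.0859091, -0.8732)  len=1.2835
  (v8,v6,v7) [+--] → (1.18799, -0.0859091, -0.8732)–(1.18799, 0.0859091, -0.8732)  len=0.1718

Chained into 1 loop(s):
  loop 1: 8 segments, perimeter = 6.5993
Total perimeter = 6.599

loops=1 perimeter=6.599


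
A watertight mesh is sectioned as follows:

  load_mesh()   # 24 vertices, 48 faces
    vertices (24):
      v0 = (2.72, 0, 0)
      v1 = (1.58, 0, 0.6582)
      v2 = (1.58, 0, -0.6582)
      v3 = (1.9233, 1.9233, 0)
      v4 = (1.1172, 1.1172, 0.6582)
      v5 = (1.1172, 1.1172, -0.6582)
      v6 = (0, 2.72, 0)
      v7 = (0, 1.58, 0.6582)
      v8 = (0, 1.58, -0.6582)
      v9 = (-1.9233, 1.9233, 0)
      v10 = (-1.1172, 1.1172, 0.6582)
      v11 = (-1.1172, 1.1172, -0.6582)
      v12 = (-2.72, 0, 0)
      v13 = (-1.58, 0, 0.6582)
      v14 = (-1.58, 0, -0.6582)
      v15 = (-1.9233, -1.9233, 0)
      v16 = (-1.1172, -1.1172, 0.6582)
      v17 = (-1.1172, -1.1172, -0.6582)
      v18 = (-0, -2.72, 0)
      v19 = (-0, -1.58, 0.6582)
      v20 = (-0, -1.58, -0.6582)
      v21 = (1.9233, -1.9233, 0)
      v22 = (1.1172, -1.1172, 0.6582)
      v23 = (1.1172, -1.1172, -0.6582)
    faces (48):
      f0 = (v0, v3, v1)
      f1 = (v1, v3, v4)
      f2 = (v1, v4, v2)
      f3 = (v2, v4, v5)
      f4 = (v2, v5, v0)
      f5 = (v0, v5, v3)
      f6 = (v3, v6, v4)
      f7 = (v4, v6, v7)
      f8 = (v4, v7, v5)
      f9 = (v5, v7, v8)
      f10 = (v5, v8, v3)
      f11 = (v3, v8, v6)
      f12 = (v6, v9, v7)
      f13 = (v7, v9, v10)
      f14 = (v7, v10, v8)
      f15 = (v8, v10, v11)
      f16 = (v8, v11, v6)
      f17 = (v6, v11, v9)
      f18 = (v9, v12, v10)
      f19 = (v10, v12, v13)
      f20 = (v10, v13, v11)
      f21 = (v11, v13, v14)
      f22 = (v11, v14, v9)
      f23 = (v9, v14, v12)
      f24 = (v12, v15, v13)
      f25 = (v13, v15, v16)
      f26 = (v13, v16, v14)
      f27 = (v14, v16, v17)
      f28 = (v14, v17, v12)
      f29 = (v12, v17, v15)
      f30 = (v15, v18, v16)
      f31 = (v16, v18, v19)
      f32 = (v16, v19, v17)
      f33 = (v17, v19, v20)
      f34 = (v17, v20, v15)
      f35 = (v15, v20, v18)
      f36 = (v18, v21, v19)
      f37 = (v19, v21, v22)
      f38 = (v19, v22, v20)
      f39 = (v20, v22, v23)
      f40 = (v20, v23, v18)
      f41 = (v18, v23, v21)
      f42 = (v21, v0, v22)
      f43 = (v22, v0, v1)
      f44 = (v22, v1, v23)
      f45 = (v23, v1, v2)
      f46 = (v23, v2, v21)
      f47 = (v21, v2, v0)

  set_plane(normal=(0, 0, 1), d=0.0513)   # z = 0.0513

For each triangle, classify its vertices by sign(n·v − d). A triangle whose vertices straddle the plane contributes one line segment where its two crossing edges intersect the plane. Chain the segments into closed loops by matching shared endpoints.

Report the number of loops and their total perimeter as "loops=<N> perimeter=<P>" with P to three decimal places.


loops=2 perimeter=25.784

Straddling triangles (32 of 48):
  (v0,v3,v1) [--+] → (1.89654, 1.7734, 0.0513)–(2.63115, 0, 0.0513)  len=1.9195
  (v1,v3,v4) [+-+] → (1.89654, 1.7734, 0.0513)–(1.86047, 1.86047, 0.0513)  len=0.0942
  (v1,v4,v2) [++-] → (1.33056, 0.602137, 0.0513)–(1.58, 0, 0.0513)  len=0.6518
  (v2,v4,v5) [-+-] → (1.33056, 0.602137, 0.0513)–(1.1172, 1.1172, 0.0513)  len=0.5575
  (v3,v6,v4) [--+] → (0.0870744, 2.59508, 0.0513)–(1.86047, 1.86047, 0.0513)  len=1.9195
  (v4,v6,v7) [+-+] → (0.0870744, 2.59508, 0.0513)–(0, 2.63115, 0.0513)  len=0.0942
  (v4,v7,v5) [++-] → (0.515063, 1.36664, 0.0513)–(1.1172, 1.1172, 0.0513)  len=0.6518
  (v5,v7,v8) [-+-] → (0.515063, 1.36664, 0.0513)–(0, 1.58, 0.0513)  len=0.5575
  (v6,v9,v7) [--+] → (-1.7734, 1.89654, 0.0513)–(0, 2.63115, 0.0513)  len=1.9195
  (v7,v9,v10) [+-+] → (-1.7734, 1.89654, 0.0513)–(-1.86047, 1.86047, 0.0513)  len=0.0942
  (v7,v10,v8) [++-] → (-0.602137, 1.33056, 0.0513)–(0, 1.58, 0.0513)  len=0.6518
  (v8,v10,v11) [-+-] → (-0.602137, 1.33056, 0.0513)–(-1.1172, 1.1172, 0.0513)  len=0.5575
  (v9,v12,v10) [--+] → (-2.59508, 0.0870744, 0.0513)–(-1.86047, 1.86047, 0.0513)  len=1.9195
  (v10,v12,v13) [+-+] → (-2.59508, 0.0870744, 0.0513)–(-2.63115, 0, 0.0513)  len=0.0942
  (v10,v13,v11) [++-] → (-1.36664, 0.515063, 0.0513)–(-1.1172, 1.1172, 0.0513)  len=0.6518
  (v11,v13,v14) [-+-] → (-1.36664, 0.515063, 0.0513)–(-1.58, 0, 0.0513)  len=0.5575
  (v12,v15,v13) [--+] → (-1.89654, -1.7734, 0.0513)–(-2.63115, 0, 0.0513)  len=1.9195
  (v13,v15,v16) [+-+] → (-1.89654, -1.7734, 0.0513)–(-1.86047, -1.86047, 0.0513)  len=0.0942
  (v13,v16,v14) [++-] → (-1.33056, -0.602137, 0.0513)–(-1.58, 0, 0.0513)  len=0.6518
  (v14,v16,v17) [-+-] → (-1.33056, -0.602137, 0.0513)–(-1.1172, -1.1172, 0.0513)  len=0.5575
  (v15,v18,v16) [--+] → (-0.0870744, -2.59508, 0.0513)–(-1.86047, -1.86047, 0.0513)  len=1.9195
  (v16,v18,v19) [+-+] → (-0.0870744, -2.59508, 0.0513)–(0, -2.63115, 0.0513)  len=0.0942
  (v16,v19,v17) [++-] → (-0.515063, -1.36664, 0.0513)–(-1.1172, -1.1172, 0.0513)  len=0.6518
  (v17,v19,v20) [-+-] → (-0.515063, -1.36664, 0.0513)–(0, -1.58, 0.0513)  len=0.5575
  (v18,v21,v19) [--+] → (1.7734, -1.89654, 0.0513)–(0, -2.63115, 0.0513)  len=1.9195
  (v19,v21,v22) [+-+] → (1.7734, -1.89654, 0.0513)–(1.86047, -1.86047, 0.0513)  len=0.0942
  (v19,v22,v20) [++-] → (0.602137, -1.33056, 0.0513)–(0, -1.58, 0.0513)  len=0.6518
  (v20,v22,v23) [-+-] → (0.602137, -1.33056, 0.0513)–(1.1172, -1.1172, 0.0513)  len=0.5575
  (v21,v0,v22) [--+] → (2.59508, -0.0870744, 0.0513)–(1.86047, -1.86047, 0.0513)  len=1.9195
  (v22,v0,v1) [+-+] → (2.59508, -0.0870744, 0.0513)–(2.63115, 0, 0.0513)  len=0.0942
  (v22,v1,v23) [++-] → (1.36664, -0.515063, 0.0513)–(1.1172, -1.1172, 0.0513)  len=0.6518
  (v23,v1,v2) [-+-] → (1.36664, -0.515063, 0.0513)–(1.58, 0, 0.0513)  len=0.5575

Chained into 2 loop(s):
  loop 1: 16 segments, perimeter = 16.1102
  loop 2: 16 segments, perimeter = 9.6741
Total perimeter = 25.784


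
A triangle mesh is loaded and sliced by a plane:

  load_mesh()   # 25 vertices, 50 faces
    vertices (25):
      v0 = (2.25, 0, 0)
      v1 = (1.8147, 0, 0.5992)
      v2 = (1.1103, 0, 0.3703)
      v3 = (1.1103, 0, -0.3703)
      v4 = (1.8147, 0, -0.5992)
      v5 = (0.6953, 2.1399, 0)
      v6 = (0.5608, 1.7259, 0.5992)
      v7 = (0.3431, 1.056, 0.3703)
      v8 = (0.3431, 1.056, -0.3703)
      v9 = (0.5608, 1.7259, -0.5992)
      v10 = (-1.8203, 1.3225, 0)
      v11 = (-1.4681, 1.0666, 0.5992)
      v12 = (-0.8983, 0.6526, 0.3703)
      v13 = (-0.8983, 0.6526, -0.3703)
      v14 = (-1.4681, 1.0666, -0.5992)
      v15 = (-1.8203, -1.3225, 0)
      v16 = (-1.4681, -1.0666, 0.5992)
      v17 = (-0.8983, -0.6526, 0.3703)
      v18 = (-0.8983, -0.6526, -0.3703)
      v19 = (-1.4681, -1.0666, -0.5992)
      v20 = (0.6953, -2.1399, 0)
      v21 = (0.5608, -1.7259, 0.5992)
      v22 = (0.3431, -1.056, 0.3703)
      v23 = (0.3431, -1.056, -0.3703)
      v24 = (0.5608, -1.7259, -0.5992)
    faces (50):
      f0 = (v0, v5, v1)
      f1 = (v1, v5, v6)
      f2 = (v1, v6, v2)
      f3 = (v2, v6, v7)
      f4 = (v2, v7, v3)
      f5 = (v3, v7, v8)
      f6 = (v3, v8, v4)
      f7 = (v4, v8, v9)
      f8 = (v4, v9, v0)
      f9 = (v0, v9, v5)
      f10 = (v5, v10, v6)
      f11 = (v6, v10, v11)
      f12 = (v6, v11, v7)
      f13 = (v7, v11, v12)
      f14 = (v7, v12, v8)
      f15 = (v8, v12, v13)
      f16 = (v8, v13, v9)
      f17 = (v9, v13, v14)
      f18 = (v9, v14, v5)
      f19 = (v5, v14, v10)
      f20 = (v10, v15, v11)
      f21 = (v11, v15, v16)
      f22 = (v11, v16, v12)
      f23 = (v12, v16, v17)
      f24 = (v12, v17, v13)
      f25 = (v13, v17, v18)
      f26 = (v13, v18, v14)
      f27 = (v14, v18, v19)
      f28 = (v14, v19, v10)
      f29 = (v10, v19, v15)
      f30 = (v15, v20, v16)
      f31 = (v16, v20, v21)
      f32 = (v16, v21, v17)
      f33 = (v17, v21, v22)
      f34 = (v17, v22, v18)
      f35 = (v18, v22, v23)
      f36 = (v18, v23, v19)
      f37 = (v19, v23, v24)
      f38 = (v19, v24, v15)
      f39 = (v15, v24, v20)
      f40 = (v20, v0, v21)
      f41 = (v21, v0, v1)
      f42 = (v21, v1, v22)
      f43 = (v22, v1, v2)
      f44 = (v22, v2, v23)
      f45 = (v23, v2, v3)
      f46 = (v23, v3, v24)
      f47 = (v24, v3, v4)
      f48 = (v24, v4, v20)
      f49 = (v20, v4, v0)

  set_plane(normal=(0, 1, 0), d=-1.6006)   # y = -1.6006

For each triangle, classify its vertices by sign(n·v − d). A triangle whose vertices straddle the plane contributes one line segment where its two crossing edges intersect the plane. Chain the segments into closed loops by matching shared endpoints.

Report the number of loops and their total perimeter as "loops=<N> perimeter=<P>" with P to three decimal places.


loops=1 perimeter=5.028

Straddling triangles (14 of 50):
  (v15,v20,v16) [+-+] → (-0.96443, -1.6006, 0)–(-0.391741, -1.6006, 0.301079)  len=0.6470
  (v16,v20,v21) [+--] → (-0.391741, -1.6006, 0.301079)–(0.175207, -1.6006, 0.5992)  len=0.6406
  (v16,v21,v17) [+-+] → (0.175207, -1.6006, 0.5992)–(0.390461, -1.6006, 0.572478)  len=0.2169
  (v17,v21,v22) [+-+] → (0.390461, -1.6006, 0.572478)–(0.520081, -1.6006, 0.556386)  len=0.1306
  (v19,v23,v24) [++-] → (0.520081, -1.6006, -0.556386)–(0.175207, -1.6006, -0.5992)  len=0.3475
  (v19,v24,v15) [+-+] → (0.175207, -1.6006, -0.5992)–(-0.178793, -1.6006, -0.413083)  len=0.3999
  (v15,v24,v20) [+--] → (-0.178793, -1.6006, -0.413083)–(-0.96443, -1.6006, 0)  len=0.8876
  (v20,v0,v21) [-+-] → (1.08712, -1.6006, 0)–(0.683436, -1.6006, 0.555698)  len=0.6868
  (v21,v0,v1) [-++] → (0.683436, -1.6006, 0.555698)–(0.651833, -1.6006, 0.5992)  len=0.0538
  (v21,v1,v22) [-++] → (0.651833, -1.6006, 0.5992)–(0.520081, -1.6006, 0.556386)  len=0.1385
  (v23,v3,v24) [++-] → (0.600694, -1.6006, -0.582582)–(0.520081, -1.6006, -0.556386)  len=0.0848
  (v24,v3,v4) [-++] → (0.600694, -1.6006, -0.582582)–(0.651833, -1.6006, -0.5992)  len=0.0538
  (v24,v4,v20) [-+-] → (0.651833, -1.6006, -0.5992)–(0.977412, -1.6006, -0.151011)  len=0.5540
  (v20,v4,v0) [-++] → (0.977412, -1.6006, -0.151011)–(1.08712, -1.6006, 0)  len=0.1867

Chained into 1 loop(s):
  loop 1: 14 segments, perimeter = 5.0285
Total perimeter = 5.028


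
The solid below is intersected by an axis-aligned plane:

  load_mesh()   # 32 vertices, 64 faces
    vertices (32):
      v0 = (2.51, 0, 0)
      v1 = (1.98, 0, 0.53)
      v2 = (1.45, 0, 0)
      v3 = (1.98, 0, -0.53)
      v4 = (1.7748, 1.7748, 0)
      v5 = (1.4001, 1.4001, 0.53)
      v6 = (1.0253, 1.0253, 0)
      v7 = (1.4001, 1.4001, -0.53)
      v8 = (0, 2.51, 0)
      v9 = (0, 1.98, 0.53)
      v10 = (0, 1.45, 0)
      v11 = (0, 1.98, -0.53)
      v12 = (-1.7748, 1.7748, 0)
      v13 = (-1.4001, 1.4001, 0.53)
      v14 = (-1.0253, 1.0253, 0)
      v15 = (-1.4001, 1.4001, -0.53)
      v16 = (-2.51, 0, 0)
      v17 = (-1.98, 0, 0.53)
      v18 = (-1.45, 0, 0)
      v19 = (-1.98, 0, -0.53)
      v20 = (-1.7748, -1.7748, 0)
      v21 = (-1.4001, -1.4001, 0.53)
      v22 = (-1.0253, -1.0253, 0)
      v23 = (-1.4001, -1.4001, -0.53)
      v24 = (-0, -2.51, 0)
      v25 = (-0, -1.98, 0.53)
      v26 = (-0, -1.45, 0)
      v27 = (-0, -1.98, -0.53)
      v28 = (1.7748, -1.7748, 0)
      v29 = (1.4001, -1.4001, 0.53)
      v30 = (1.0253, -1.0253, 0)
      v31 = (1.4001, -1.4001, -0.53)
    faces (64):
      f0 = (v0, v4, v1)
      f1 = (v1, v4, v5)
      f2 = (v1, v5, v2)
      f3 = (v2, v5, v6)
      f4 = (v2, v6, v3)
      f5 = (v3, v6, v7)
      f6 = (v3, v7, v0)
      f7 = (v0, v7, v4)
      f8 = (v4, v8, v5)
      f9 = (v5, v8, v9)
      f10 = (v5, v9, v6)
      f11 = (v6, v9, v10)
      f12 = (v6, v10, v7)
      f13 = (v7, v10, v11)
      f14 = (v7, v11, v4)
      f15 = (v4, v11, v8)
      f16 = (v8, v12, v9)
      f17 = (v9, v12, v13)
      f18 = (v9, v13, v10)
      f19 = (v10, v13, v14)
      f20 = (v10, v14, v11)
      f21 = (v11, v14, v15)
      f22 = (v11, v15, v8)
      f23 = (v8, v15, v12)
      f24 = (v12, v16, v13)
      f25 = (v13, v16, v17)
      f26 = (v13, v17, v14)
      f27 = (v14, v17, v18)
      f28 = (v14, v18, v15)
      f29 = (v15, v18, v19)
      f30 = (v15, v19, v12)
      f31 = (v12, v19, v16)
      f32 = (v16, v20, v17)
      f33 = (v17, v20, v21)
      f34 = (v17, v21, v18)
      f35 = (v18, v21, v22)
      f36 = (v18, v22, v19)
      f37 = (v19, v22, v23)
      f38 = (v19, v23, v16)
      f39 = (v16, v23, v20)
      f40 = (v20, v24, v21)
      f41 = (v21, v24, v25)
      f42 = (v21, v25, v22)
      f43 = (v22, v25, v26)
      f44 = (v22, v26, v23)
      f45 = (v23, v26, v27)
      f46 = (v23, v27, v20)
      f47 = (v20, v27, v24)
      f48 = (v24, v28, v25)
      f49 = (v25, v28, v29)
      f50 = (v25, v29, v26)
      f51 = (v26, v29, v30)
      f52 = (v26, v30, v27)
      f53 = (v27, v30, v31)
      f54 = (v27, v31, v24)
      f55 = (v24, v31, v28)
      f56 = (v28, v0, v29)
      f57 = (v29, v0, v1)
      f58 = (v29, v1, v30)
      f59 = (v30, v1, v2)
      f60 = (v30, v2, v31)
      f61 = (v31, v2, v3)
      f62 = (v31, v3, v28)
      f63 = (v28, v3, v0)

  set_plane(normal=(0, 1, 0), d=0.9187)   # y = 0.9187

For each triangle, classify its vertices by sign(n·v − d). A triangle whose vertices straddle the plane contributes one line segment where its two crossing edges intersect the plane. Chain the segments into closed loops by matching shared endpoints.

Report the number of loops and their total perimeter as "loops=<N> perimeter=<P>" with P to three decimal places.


Straddling triangles (16 of 64):
  (v0,v4,v1) [-+-] → (2.12943, 0.9187, 0)–(1.87378, 0.9187, 0.255653)  len=0.3615
  (v1,v4,v5) [-++] → (1.87378, 0.9187, 0.255653)–(1.59949, 0.9187, 0.53)  len=0.3879
  (v1,v5,v2) [-+-] → (1.59949, 0.9187, 0.53)–(1.41726, 0.9187, 0.347769)  len=0.2577
  (v2,v5,v6) [-++] → (1.41726, 0.9187, 0.347769)–(1.06946, 0.9187, 0)  len=0.4918
  (v2,v6,v3) [-+-] → (1.06946, 0.9187, 0)–(1.12456, 0.9187, -0.0551039)  len=0.0779
  (v3,v6,v7) [-++] → (1.12456, 0.9187, -0.0551039)–(1.59949, 0.9187, -0.53)  len=0.6716
  (v3,v7,v0) [-+-] → (1.59949, 0.9187, -0.53)–(1.78172, 0.9187, -0.347769)  len=0.2577
  (v0,v7,v4) [-++] → (1.78172, 0.9187, -0.347769)–(2.12943, 0.9187, 0)  len=0.4918
  (v12,v16,v13) [+-+] → (-2.12943, 0.9187, 0)–(-1.78172, 0.9187, 0.347769)  len=0.4918
  (v13,v16,v17) [+--] → (-1.78172, 0.9187, 0.347769)–(-1.59949, 0.9187, 0.53)  len=0.2577
  (v13,v17,v14) [+-+] → (-1.59949, 0.9187, 0.53)–(-1.12456, 0.9187, 0.0551039)  len=0.6716
  (v14,v17,v18) [+--] → (-1.12456, 0.9187, 0.0551039)–(-1.06946, 0.9187, 0)  len=0.0779
  (v14,v18,v15) [+-+] → (-1.06946, 0.9187, 0)–(-1.41726, 0.9187, -0.347769)  len=0.4918
  (v15,v18,v19) [+--] → (-1.41726, 0.9187, -0.347769)–(-1.59949, 0.9187, -0.53)  len=0.2577
  (v15,v19,v12) [+-+] → (-1.59949, 0.9187, -0.53)–(-1.87378, 0.9187, -0.255653)  len=0.3879
  (v12,v19,v16) [+--] → (-1.87378, 0.9187, -0.255653)–(-2.12943, 0.9187, 0)  len=0.3615

Chained into 2 loop(s):
  loop 1: 8 segments, perimeter = 2.9981
  loop 2: 8 segments, perimeter = 2.9981
Total perimeter = 5.996

loops=2 perimeter=5.996


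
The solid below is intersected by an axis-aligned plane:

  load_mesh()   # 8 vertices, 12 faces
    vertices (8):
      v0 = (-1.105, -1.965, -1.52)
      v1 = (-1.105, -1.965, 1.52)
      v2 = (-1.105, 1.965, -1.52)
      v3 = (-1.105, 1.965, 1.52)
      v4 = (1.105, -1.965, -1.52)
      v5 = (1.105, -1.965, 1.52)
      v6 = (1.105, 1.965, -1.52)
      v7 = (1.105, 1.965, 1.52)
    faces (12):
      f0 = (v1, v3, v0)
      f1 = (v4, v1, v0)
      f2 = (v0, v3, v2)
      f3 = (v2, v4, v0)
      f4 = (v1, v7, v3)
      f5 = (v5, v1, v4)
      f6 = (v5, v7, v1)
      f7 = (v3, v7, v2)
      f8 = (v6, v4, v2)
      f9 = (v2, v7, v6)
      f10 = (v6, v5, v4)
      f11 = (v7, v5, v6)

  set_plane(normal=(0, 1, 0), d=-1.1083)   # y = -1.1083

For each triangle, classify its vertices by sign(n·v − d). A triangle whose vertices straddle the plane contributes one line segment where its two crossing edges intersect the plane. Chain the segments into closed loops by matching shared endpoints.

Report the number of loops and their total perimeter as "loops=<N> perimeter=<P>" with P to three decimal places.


loops=1 perimeter=10.500

Straddling triangles (8 of 12):
  (v1,v3,v0) [-+-] → (-1.105, -1.1083, 1.52)–(-1.105, -1.1083, -0.857311)  len=2.3773
  (v0,v3,v2) [-++] → (-1.105, -1.1083, -0.857311)–(-1.105, -1.1083, -1.52)  len=0.6627
  (v2,v4,v0) [+--] → (0.623242, -1.1083, -1.52)–(-1.105, -1.1083, -1.52)  len=1.7282
  (v1,v7,v3) [-++] → (-0.623242, -1.1083, 1.52)–(-1.105, -1.1083, 1.52)  len=0.4818
  (v5,v7,v1) [-+-] → (1.105, -1.1083, 1.52)–(-0.623242, -1.1083, 1.52)  len=1.7282
  (v6,v4,v2) [+-+] → (1.105, -1.1083, -1.52)–(0.623242, -1.1083, -1.52)  len=0.4818
  (v6,v5,v4) [+--] → (1.105, -1.1083, 0.857311)–(1.105, -1.1083, -1.52)  len=2.3773
  (v7,v5,v6) [+-+] → (1.105, -1.1083, 1.52)–(1.105, -1.1083, 0.857311)  len=0.6627

Chained into 1 loop(s):
  loop 1: 8 segments, perimeter = 10.5000
Total perimeter = 10.500


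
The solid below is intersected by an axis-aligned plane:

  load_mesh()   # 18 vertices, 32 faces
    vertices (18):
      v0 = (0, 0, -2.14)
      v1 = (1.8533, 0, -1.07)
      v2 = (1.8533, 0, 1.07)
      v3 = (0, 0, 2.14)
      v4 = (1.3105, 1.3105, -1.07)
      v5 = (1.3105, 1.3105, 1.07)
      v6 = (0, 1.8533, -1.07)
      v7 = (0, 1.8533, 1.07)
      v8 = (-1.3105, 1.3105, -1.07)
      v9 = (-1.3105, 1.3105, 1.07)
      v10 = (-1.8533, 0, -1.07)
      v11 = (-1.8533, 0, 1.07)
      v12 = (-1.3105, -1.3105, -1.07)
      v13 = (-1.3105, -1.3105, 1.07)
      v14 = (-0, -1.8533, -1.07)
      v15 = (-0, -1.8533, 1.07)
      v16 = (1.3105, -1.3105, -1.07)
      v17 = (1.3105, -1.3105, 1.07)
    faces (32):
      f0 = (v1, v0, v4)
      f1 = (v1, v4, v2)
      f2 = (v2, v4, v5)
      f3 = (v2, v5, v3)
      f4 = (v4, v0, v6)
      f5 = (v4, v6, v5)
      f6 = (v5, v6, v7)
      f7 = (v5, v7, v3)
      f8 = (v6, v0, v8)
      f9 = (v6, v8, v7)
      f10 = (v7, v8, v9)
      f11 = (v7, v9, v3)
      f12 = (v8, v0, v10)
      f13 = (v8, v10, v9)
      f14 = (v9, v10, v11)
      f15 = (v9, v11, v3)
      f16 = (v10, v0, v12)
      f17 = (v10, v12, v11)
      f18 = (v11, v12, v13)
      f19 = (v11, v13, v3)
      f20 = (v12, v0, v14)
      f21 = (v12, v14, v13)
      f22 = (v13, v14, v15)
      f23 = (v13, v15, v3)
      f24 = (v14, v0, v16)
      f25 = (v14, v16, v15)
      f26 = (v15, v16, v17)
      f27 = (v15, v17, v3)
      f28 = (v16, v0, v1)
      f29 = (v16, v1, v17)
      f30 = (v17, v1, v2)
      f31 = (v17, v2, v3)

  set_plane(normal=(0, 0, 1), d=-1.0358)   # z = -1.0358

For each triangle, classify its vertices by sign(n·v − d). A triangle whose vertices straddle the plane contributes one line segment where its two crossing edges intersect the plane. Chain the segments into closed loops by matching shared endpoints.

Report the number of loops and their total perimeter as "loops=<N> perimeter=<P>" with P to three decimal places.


loops=1 perimeter=11.348

Straddling triangles (16 of 32):
  (v1,v4,v2) [--+] → (1.31917, 1.28956, -1.0358)–(1.8533, 0, -1.0358)  len=1.3958
  (v2,v4,v5) [+-+] → (1.31917, 1.28956, -1.0358)–(1.3105, 1.3105, -1.0358)  len=0.0227
  (v4,v6,v5) [--+] → (0.0209435, 1.84463, -1.0358)–(1.3105, 1.3105, -1.0358)  len=1.3958
  (v5,v6,v7) [+-+] → (0.0209435, 1.84463, -1.0358)–(0, 1.8533, -1.0358)  len=0.0227
  (v6,v8,v7) [--+] → (-1.28956, 1.31917, -1.0358)–(0, 1.8533, -1.0358)  len=1.3958
  (v7,v8,v9) [+-+] → (-1.28956, 1.31917, -1.0358)–(-1.3105, 1.3105, -1.0358)  len=0.0227
  (v8,v10,v9) [--+] → (-1.84463, 0.0209435, -1.0358)–(-1.3105, 1.3105, -1.0358)  len=1.3958
  (v9,v10,v11) [+-+] → (-1.84463, 0.0209435, -1.0358)–(-1.8533, 0, -1.0358)  len=0.0227
  (v10,v12,v11) [--+] → (-1.31917, -1.28956, -1.0358)–(-1.8533, 0, -1.0358)  len=1.3958
  (v11,v12,v13) [+-+] → (-1.31917, -1.28956, -1.0358)–(-1.3105, -1.3105, -1.0358)  len=0.0227
  (v12,v14,v13) [--+] → (-0.0209435, -1.84463, -1.0358)–(-1.3105, -1.3105, -1.0358)  len=1.3958
  (v13,v14,v15) [+-+] → (-0.0209435, -1.84463, -1.0358)–(0, -1.8533, -1.0358)  len=0.0227
  (v14,v16,v15) [--+] → (1.28956, -1.31917, -1.0358)–(0, -1.8533, -1.0358)  len=1.3958
  (v15,v16,v17) [+-+] → (1.28956, -1.31917, -1.0358)–(1.3105, -1.3105, -1.0358)  len=0.0227
  (v16,v1,v17) [--+] → (1.84463, -0.0209435, -1.0358)–(1.3105, -1.3105, -1.0358)  len=1.3958
  (v17,v1,v2) [+-+] → (1.84463, -0.0209435, -1.0358)–(1.8533, 0, -1.0358)  len=0.0227

Chained into 1 loop(s):
  loop 1: 16 segments, perimeter = 11.3477
Total perimeter = 11.348


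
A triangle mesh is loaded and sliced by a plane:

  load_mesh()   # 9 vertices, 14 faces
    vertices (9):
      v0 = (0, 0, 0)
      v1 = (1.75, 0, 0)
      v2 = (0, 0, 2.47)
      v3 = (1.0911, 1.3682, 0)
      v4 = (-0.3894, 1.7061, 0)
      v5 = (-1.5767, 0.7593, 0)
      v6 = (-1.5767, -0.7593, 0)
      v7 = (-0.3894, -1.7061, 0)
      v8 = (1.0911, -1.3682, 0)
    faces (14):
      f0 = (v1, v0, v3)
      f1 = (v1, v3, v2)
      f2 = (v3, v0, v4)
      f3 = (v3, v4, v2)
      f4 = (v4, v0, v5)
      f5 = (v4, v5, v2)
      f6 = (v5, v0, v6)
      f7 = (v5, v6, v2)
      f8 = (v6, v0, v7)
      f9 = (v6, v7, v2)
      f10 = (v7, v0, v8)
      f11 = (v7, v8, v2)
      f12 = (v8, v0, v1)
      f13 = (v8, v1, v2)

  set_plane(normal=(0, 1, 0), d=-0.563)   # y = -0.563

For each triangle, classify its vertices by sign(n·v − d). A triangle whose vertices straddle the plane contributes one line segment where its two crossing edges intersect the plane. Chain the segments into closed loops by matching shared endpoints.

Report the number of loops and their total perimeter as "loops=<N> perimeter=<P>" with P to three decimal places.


Straddling triangles (8 of 14):
  (v5,v0,v6) [++-] → (-1.16908, -0.563, 0)–(-1.5767, -0.563, 0)  len=0.4076
  (v5,v6,v2) [+-+] → (-1.5767, -0.563, 0)–(-1.16908, -0.563, 0.638563)  len=0.7576
  (v6,v0,v7) [-+-] → (-1.16908, -0.563, 0)–(-0.128499, -0.563, 0)  len=1.0406
  (v6,v7,v2) [--+] → (-0.128499, -0.563, 1.65492)–(-1.16908, -0.563, 0.638563)  len=1.4546
  (v7,v0,v8) [-+-] → (-0.128499, -0.563, 0)–(0.448976, -0.563, 0)  len=0.5775
  (v7,v8,v2) [--+] → (0.448976, -0.563, 1.45362)–(-0.128499, -0.563, 1.65492)  len=0.6116
  (v8,v0,v1) [-++] → (0.448976, -0.563, 0)–(1.47887, -0.563, 0)  len=1.0299
  (v8,v1,v2) [-++] → (1.47887, -0.563, 0)–(0.448976, -0.563, 1.45362)  len=1.7815

Chained into 1 loop(s):
  loop 1: 8 segments, perimeter = 7.6608
Total perimeter = 7.661

loops=1 perimeter=7.661


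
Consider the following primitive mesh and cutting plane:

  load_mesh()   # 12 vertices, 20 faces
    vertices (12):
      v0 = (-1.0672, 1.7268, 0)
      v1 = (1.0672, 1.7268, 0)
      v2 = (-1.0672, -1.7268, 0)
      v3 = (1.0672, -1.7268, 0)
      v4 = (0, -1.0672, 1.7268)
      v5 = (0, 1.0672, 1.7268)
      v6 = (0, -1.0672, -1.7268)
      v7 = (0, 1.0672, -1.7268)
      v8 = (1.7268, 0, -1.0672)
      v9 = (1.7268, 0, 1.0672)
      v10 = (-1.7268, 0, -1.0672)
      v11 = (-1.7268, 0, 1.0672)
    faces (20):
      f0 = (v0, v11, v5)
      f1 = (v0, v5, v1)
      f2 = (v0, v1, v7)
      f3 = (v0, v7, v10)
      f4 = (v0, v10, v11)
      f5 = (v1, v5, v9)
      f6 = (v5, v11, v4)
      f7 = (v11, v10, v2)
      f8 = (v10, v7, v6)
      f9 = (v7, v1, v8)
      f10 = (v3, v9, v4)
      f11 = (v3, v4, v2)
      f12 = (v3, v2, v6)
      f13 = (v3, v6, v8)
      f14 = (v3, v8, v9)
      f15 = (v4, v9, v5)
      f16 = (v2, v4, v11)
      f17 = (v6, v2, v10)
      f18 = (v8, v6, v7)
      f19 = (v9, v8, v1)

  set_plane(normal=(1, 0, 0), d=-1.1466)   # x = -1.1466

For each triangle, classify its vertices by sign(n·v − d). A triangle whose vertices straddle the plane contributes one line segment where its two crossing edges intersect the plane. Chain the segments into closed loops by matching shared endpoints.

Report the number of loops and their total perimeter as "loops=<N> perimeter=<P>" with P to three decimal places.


Straddling triangles (8 of 20):
  (v0,v11,v5) [+-+] → (-1.1466, 1.51893, 0.128465)–(-1.1466, 0.358576, 1.28882)  len=1.6410
  (v0,v7,v10) [++-] → (-1.1466, 0.358576, -1.28882)–(-1.1466, 1.51893, -0.128465)  len=1.6410
  (v0,v10,v11) [+--] → (-1.1466, 1.51893, -0.128465)–(-1.1466, 1.51893, 0.128465)  len=0.2569
  (v5,v11,v4) [+-+] → (-1.1466, 0.358576, 1.28882)–(-1.1466, -0.358576, 1.28882)  len=0.7172
  (v11,v10,v2) [--+] → (-1.1466, -1.51893, -0.128465)–(-1.1466, -1.51893, 0.128465)  len=0.2569
  (v10,v7,v6) [-++] → (-1.1466, 0.358576, -1.28882)–(-1.1466, -0.358576, -1.28882)  len=0.7172
  (v2,v4,v11) [++-] → (-1.1466, -0.358576, 1.28882)–(-1.1466, -1.51893, 0.128465)  len=1.6410
  (v6,v2,v10) [++-] → (-1.1466, -1.51893, -0.128465)–(-1.1466, -0.358576, -1.28882)  len=1.6410

Chained into 1 loop(s):
  loop 1: 8 segments, perimeter = 8.5121
Total perimeter = 8.512

loops=1 perimeter=8.512


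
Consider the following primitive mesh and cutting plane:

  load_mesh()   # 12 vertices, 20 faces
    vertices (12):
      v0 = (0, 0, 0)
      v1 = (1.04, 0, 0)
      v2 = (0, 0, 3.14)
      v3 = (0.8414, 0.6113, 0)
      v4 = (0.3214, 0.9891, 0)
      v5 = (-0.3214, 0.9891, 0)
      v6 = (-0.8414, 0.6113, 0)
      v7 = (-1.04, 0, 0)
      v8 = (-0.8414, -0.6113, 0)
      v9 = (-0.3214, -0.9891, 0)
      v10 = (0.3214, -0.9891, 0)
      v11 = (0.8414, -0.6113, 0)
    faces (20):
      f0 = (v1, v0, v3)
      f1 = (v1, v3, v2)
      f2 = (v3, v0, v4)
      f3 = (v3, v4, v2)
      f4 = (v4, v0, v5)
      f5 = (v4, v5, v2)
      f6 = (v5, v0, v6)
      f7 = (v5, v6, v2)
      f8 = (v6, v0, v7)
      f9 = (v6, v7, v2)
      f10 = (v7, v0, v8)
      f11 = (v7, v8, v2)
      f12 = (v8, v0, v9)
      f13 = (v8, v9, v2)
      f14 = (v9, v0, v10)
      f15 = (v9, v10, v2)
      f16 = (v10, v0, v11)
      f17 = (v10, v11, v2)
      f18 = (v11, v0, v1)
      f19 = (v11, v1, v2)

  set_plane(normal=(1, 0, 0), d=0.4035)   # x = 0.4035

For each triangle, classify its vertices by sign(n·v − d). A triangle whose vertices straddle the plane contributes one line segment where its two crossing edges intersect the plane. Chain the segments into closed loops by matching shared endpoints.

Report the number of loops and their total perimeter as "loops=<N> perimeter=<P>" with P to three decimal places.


Straddling triangles (8 of 20):
  (v1,v0,v3) [+-+] → (0.4035, 0, 0)–(0.4035, 0.293154, 0)  len=0.2932
  (v1,v3,v2) [++-] → (0.4035, 0.293154, 1.63419)–(0.4035, 0, 1.92174)  len=0.4106
  (v3,v0,v4) [+--] → (0.4035, 0.293154, 0)–(0.4035, 0.929451, 0)  len=0.6363
  (v3,v4,v2) [+--] → (0.4035, 0.929451, 0)–(0.4035, 0.293154, 1.63419)  len=1.7537
  (v10,v0,v11) [--+] → (0.4035, -0.293154, 0)–(0.4035, -0.929451, 0)  len=0.6363
  (v10,v11,v2) [-+-] → (0.4035, -0.929451, 0)–(0.4035, -0.293154, 1.63419)  len=1.7537
  (v11,v0,v1) [+-+] → (0.4035, -0.293154, 0)–(0.4035, 0, 0)  len=0.2932
  (v11,v1,v2) [++-] → (0.4035, 0, 1.92174)–(0.4035, -0.293154, 1.63419)  len=0.4106

Chained into 1 loop(s):
  loop 1: 8 segments, perimeter = 6.1876
Total perimeter = 6.188

loops=1 perimeter=6.188


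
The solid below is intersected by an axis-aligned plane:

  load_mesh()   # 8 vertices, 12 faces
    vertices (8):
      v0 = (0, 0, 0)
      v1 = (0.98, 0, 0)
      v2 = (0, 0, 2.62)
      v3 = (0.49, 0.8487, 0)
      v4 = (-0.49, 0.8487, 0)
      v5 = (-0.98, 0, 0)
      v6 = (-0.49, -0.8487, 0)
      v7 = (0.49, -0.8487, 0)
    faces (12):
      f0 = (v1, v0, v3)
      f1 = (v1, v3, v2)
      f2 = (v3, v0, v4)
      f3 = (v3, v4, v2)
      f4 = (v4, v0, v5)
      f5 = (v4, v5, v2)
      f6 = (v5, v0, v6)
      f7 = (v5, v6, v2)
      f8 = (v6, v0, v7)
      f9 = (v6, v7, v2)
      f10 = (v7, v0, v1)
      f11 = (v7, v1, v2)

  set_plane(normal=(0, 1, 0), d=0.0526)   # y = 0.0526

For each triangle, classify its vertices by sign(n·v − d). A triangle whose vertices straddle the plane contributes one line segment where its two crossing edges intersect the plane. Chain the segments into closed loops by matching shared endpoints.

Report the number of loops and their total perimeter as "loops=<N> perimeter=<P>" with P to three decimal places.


Straddling triangles (6 of 12):
  (v1,v0,v3) [--+] → (0.0303688, 0.0526, 0)–(0.949631, 0.0526, 0)  len=0.9193
  (v1,v3,v2) [-+-] → (0.949631, 0.0526, 0)–(0.0303688, 0.0526, 2.45762)  len=2.6239
  (v3,v0,v4) [+-+] → (0.0303688, 0.0526, 0)–(-0.0303688, 0.0526, 0)  len=0.0607
  (v3,v4,v2) [++-] → (-0.0303688, 0.0526, 2.45762)–(0.0303688, 0.0526, 2.45762)  len=0.0607
  (v4,v0,v5) [+--] → (-0.0303688, 0.0526, 0)–(-0.949631, 0.0526, 0)  len=0.9193
  (v4,v5,v2) [+--] → (-0.949631, 0.0526, 0)–(-0.0303688, 0.0526, 2.45762)  len=2.6239

Chained into 1 loop(s):
  loop 1: 6 segments, perimeter = 7.2078
Total perimeter = 7.208

loops=1 perimeter=7.208


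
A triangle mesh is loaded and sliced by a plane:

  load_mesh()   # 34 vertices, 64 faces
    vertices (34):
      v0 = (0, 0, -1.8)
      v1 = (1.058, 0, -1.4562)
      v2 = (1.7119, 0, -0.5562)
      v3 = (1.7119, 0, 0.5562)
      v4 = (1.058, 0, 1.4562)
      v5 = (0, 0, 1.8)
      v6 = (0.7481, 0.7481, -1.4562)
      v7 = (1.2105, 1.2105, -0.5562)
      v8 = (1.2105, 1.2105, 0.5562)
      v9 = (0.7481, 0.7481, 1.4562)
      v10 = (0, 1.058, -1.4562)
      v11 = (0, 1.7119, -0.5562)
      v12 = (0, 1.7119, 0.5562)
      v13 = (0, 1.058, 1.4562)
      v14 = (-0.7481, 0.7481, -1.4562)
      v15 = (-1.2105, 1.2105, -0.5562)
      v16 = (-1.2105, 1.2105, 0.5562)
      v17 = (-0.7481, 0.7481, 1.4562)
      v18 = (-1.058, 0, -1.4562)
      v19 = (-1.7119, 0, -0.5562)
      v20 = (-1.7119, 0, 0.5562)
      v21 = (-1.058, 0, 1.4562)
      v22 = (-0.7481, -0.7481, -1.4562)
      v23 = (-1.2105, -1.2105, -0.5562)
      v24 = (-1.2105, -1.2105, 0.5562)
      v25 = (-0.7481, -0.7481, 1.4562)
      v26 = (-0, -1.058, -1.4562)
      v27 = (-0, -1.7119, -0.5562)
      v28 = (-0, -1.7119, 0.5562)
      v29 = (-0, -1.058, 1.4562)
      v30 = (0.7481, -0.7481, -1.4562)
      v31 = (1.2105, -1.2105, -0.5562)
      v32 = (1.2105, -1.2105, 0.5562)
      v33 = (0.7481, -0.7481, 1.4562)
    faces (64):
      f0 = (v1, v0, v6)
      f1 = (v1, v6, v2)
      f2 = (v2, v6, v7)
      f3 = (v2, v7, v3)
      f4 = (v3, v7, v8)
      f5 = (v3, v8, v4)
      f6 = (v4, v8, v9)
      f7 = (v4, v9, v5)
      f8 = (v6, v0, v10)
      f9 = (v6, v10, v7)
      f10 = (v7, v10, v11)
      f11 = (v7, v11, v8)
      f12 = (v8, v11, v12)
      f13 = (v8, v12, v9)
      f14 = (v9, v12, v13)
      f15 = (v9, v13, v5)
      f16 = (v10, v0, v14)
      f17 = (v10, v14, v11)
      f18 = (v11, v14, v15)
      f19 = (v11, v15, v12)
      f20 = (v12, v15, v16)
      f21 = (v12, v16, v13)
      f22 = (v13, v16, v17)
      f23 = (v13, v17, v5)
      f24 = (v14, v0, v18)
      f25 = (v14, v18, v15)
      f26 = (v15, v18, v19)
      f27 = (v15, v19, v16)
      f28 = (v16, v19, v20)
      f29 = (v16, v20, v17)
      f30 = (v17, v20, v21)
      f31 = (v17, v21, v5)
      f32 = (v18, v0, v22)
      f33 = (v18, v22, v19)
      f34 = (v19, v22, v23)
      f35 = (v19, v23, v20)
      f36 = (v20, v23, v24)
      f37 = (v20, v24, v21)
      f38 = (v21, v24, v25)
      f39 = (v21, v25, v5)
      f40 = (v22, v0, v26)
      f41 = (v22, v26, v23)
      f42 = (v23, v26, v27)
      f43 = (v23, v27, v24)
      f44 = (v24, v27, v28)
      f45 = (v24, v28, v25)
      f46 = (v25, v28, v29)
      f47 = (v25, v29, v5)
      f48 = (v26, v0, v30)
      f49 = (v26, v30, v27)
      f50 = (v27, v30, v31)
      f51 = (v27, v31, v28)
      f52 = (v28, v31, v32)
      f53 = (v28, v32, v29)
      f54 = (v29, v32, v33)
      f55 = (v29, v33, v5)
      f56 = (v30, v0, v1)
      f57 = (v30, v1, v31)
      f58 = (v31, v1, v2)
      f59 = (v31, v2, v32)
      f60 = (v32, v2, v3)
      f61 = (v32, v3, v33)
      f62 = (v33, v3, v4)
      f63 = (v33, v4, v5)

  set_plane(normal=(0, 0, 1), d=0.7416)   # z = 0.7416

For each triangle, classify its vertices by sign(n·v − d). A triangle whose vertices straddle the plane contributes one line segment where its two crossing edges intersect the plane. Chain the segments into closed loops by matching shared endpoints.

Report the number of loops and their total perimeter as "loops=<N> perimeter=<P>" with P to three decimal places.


loops=1 perimeter=9.657

Straddling triangles (16 of 64):
  (v3,v8,v4) [--+] → (1.17908, 0.961137, 0.7416)–(1.5772, 0, 0.7416)  len=1.0403
  (v4,v8,v9) [+-+] → (1.17908, 0.961137, 0.7416)–(1.11525, 1.11525, 0.7416)  len=0.1668
  (v8,v12,v9) [--+] → (0.154109, 1.51336, 0.7416)–(1.11525, 1.11525, 0.7416)  len=1.0403
  (v9,v12,v13) [+-+] → (0.154109, 1.51336, 0.7416)–(0, 1.5772, 0.7416)  len=0.1668
  (v12,v16,v13) [--+] → (-0.961137, 1.17908, 0.7416)–(0, 1.5772, 0.7416)  len=1.0403
  (v13,v16,v17) [+-+] → (-0.961137, 1.17908, 0.7416)–(-1.11525, 1.11525, 0.7416)  len=0.1668
  (v16,v20,v17) [--+] → (-1.51336, 0.154109, 0.7416)–(-1.11525, 1.11525, 0.7416)  len=1.0403
  (v17,v20,v21) [+-+] → (-1.51336, 0.154109, 0.7416)–(-1.5772, 0, 0.7416)  len=0.1668
  (v20,v24,v21) [--+] → (-1.17908, -0.961137, 0.7416)–(-1.5772, 0, 0.7416)  len=1.0403
  (v21,v24,v25) [+-+] → (-1.17908, -0.961137, 0.7416)–(-1.11525, -1.11525, 0.7416)  len=0.1668
  (v24,v28,v25) [--+] → (-0.154109, -1.51336, 0.7416)–(-1.11525, -1.11525, 0.7416)  len=1.0403
  (v25,v28,v29) [+-+] → (-0.154109, -1.51336, 0.7416)–(0, -1.5772, 0.7416)  len=0.1668
  (v28,v32,v29) [--+] → (0.961137, -1.17908, 0.7416)–(0, -1.5772, 0.7416)  len=1.0403
  (v29,v32,v33) [+-+] → (0.961137, -1.17908, 0.7416)–(1.11525, -1.11525, 0.7416)  len=0.1668
  (v32,v3,v33) [--+] → (1.51336, -0.154109, 0.7416)–(1.11525, -1.11525, 0.7416)  len=1.0403
  (v33,v3,v4) [+-+] → (1.51336, -0.154109, 0.7416)–(1.5772, 0, 0.7416)  len=0.1668

Chained into 1 loop(s):
  loop 1: 16 segments, perimeter = 9.6571
Total perimeter = 9.657


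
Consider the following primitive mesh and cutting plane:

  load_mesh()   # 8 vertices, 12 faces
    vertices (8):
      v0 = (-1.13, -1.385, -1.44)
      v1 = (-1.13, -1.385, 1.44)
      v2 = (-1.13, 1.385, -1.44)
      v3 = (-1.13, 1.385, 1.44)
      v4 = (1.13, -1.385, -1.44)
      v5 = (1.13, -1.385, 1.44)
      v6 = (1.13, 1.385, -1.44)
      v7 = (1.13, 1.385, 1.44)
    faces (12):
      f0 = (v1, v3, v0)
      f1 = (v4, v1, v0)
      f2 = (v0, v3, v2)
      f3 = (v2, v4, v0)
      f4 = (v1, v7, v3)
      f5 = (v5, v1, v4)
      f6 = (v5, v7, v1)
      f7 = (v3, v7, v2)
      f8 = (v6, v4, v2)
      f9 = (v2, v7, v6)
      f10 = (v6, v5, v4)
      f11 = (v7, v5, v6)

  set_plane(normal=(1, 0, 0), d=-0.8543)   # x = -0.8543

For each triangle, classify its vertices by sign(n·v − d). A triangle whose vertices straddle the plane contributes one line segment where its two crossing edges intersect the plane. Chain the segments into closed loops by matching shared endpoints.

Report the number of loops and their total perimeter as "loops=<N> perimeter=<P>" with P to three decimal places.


loops=1 perimeter=11.300

Straddling triangles (8 of 12):
  (v4,v1,v0) [+--] → (-0.8543, -1.385, 1.08867)–(-0.8543, -1.385, -1.44)  len=2.5287
  (v2,v4,v0) [-+-] → (-0.8543, 1.04708, -1.44)–(-0.8543, -1.385, -1.44)  len=2.4321
  (v1,v7,v3) [-+-] → (-0.8543, -1.04708, 1.44)–(-0.8543, 1.385, 1.44)  len=2.4321
  (v5,v1,v4) [+-+] → (-0.8543, -1.385, 1.44)–(-0.8543, -1.385, 1.08867)  len=0.3513
  (v5,v7,v1) [++-] → (-0.8543, -1.04708, 1.44)–(-0.8543, -1.385, 1.44)  len=0.3379
  (v3,v7,v2) [-+-] → (-0.8543, 1.385, 1.44)–(-0.8543, 1.385, -1.08867)  len=2.5287
  (v6,v4,v2) [++-] → (-0.8543, 1.04708, -1.44)–(-0.8543, 1.385, -1.44)  len=0.3379
  (v2,v7,v6) [-++] → (-0.8543, 1.385, -1.08867)–(-0.8543, 1.385, -1.44)  len=0.3513

Chained into 1 loop(s):
  loop 1: 8 segments, perimeter = 11.3000
Total perimeter = 11.300


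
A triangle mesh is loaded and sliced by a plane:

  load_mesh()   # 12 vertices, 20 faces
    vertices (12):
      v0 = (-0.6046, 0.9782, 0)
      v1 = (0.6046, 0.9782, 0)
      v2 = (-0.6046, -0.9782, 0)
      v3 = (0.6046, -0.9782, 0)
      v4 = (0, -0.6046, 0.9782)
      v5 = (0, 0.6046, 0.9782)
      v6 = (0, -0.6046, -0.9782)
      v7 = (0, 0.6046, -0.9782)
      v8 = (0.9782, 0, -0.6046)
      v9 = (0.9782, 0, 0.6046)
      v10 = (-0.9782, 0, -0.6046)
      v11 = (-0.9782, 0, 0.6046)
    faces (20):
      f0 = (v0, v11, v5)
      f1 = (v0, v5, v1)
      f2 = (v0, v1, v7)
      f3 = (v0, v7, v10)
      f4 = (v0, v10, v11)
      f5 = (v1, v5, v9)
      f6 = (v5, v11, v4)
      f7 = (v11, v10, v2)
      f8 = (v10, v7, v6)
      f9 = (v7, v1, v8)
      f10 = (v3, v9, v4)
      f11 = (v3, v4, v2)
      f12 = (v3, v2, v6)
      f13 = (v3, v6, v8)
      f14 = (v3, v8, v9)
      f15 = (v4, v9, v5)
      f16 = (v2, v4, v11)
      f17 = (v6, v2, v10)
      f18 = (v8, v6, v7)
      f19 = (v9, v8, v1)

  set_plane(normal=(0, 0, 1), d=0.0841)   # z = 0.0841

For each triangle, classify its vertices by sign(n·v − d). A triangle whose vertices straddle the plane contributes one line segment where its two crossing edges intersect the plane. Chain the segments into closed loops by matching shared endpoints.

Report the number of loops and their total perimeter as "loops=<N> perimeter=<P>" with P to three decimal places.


Straddling triangles (10 of 20):
  (v0,v11,v5) [-++] → (-0.656568, 0.842132, 0.0841)–(-0.55262, 0.94608, 0.0841)  len=0.1470
  (v0,v5,v1) [-+-] → (-0.55262, 0.94608, 0.0841)–(0.55262, 0.94608, 0.0841)  len=1.1052
  (v0,v10,v11) [--+] → (-0.9782, 0, 0.0841)–(-0.656568, 0.842132, 0.0841)  len=0.9015
  (v1,v5,v9) [-++] → (0.55262, 0.94608, 0.0841)–(0.656568, 0.842132, 0.0841)  len=0.1470
  (v11,v10,v2) [+--] → (-0.9782, 0, 0.0841)–(-0.656568, -0.842132, 0.0841)  len=0.9015
  (v3,v9,v4) [-++] → (0.656568, -0.842132, 0.0841)–(0.55262, -0.94608, 0.0841)  len=0.1470
  (v3,v4,v2) [-+-] → (0.55262, -0.94608, 0.0841)–(-0.55262, -0.94608, 0.0841)  len=1.1052
  (v3,v8,v9) [--+] → (0.9782, 0, 0.0841)–(0.656568, -0.842132, 0.0841)  len=0.9015
  (v2,v4,v11) [-++] → (-0.55262, -0.94608, 0.0841)–(-0.656568, -0.842132, 0.0841)  len=0.1470
  (v9,v8,v1) [+--] → (0.9782, 0, 0.0841)–(0.656568, 0.842132, 0.0841)  len=0.9015

Chained into 1 loop(s):
  loop 1: 10 segments, perimeter = 6.4043
Total perimeter = 6.404

loops=1 perimeter=6.404
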